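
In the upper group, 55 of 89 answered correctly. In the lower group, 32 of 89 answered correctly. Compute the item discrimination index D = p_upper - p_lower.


p_upper = 55/89 = 0.618
p_lower = 32/89 = 0.3596
D = 0.618 - 0.3596 = 0.2584

0.2584


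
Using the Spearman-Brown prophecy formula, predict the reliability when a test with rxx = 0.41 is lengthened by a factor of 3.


r_new = (n * rxx) / (1 + (n-1) * rxx)
r_new = (3 * 0.41) / (1 + 2 * 0.41)
r_new = 1.23 / 1.82
r_new = 0.6758

0.6758


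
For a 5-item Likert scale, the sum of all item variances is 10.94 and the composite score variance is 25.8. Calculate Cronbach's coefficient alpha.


alpha = (k/(k-1)) * (1 - sum(si^2)/s_total^2)
= (5/4) * (1 - 10.94/25.8)
alpha = 0.72

0.72


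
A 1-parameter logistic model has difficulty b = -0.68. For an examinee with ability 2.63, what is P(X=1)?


theta - b = 2.63 - -0.68 = 3.31
exp(-(theta - b)) = exp(-3.31) = 0.0365
P = 1 / (1 + 0.0365)
P = 0.9648

0.9648


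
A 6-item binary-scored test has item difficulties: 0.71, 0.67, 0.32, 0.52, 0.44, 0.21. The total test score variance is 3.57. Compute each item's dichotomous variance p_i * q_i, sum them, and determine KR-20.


For each item, compute p_i * q_i:
  Item 1: 0.71 * 0.29 = 0.2059
  Item 2: 0.67 * 0.33 = 0.2211
  Item 3: 0.32 * 0.68 = 0.2176
  Item 4: 0.52 * 0.48 = 0.2496
  Item 5: 0.44 * 0.56 = 0.2464
  Item 6: 0.21 * 0.79 = 0.1659
Sum(p_i * q_i) = 0.2059 + 0.2211 + 0.2176 + 0.2496 + 0.2464 + 0.1659 = 1.3065
KR-20 = (k/(k-1)) * (1 - Sum(p_i*q_i) / Var_total)
= (6/5) * (1 - 1.3065/3.57)
= 1.2 * 0.634
KR-20 = 0.7608

0.7608


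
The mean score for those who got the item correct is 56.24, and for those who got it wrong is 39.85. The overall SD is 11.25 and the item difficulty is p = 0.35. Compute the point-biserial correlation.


q = 1 - p = 0.65
rpb = ((M1 - M0) / SD) * sqrt(p * q)
rpb = ((56.24 - 39.85) / 11.25) * sqrt(0.35 * 0.65)
rpb = 0.6949

0.6949


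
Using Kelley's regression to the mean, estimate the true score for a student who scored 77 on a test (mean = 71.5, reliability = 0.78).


T_est = rxx * X + (1 - rxx) * mean
T_est = 0.78 * 77 + 0.22 * 71.5
T_est = 60.06 + 15.73
T_est = 75.79

75.79


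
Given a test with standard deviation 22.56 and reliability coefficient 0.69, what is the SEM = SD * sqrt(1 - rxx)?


SEM = SD * sqrt(1 - rxx)
SEM = 22.56 * sqrt(1 - 0.69)
SEM = 22.56 * sqrt(0.31) = 22.56 * 0.556776
SEM = 12.5609

12.5609


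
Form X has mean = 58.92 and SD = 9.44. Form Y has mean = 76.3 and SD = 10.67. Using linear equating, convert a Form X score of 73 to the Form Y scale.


slope = SD_Y / SD_X = 10.67 / 9.44 ~ 1.1303
intercept = mean_Y - slope * mean_X = 76.3 - (10.67 / 9.44) * 58.92 ~ 9.7029
Y = slope * X + intercept. To avoid rounding drift from the rounded slope/intercept, evaluate the equivalent form Y = mean_Y + SD_Y * (X - mean_X) / SD_X at full precision:
Y = 76.3 + 10.67 * (73 - 58.92) / 9.44
Y = 76.3 + 10.67 * 14.08 / 9.44
Y = 76.3 + 150.2336 / 9.44
Y = 76.3 + 15.9146
Y = 92.2146

92.2146


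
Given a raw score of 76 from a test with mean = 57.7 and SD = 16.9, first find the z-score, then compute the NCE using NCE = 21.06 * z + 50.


z = (X - mean) / SD = (76 - 57.7) / 16.9
z = 18.3 / 16.9
z = 1.0828
NCE = NCE = 21.06z + 50
Carry z at full precision (z = 18.3 / 16.9) into the conversion:
NCE = 21.06 * (18.3 / 16.9) + 50 = 385.398 / 16.9 + 50
NCE = 22.8046 + 50
NCE = 72.8046

72.8046


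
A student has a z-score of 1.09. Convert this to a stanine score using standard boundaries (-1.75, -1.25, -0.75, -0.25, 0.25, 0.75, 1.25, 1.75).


Stanine boundaries: [-1.75, -1.25, -0.75, -0.25, 0.25, 0.75, 1.25, 1.75]
z = 1.09
Check each boundary:
  z >= -1.75 -> could be stanine 2
  z >= -1.25 -> could be stanine 3
  z >= -0.75 -> could be stanine 4
  z >= -0.25 -> could be stanine 5
  z >= 0.25 -> could be stanine 6
  z >= 0.75 -> could be stanine 7
  z < 1.25
  z < 1.75
Highest qualifying boundary gives stanine = 7

7


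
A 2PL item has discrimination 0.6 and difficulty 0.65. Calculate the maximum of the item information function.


For 2PL, max info at theta = b = 0.65
I_max = a^2 / 4 = 0.6^2 / 4
= 0.36 / 4
I_max = 0.09

0.09


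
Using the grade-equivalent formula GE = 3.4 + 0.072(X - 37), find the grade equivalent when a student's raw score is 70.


raw - median = 70 - 37 = 33
slope * diff = 0.072 * 33 = 2.376
GE = 3.4 + 2.376
GE = 5.776

5.776


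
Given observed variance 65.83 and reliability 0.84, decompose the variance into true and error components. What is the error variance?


var_true = rxx * var_obs = 0.84 * 65.83 = 55.2972
var_error = var_obs - var_true
var_error = 65.83 - 55.2972
var_error = 10.5328

10.5328


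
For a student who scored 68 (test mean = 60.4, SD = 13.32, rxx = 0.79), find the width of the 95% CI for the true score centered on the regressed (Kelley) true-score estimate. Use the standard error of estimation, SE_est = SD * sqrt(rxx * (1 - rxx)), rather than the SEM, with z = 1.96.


True score estimate = 0.79*68 + 0.21*60.4 = 66.404
SE_est = SD * sqrt(rxx * (1 - rxx)) = 13.32 * sqrt(0.79 * 0.21) = 13.32 * sqrt(0.1659) = 5.425346
CI = T_est +/- z * SE_est, so width = 2 * z * SE_est = 2 * 1.96 * 5.425346
Width = 21.2674

21.2674


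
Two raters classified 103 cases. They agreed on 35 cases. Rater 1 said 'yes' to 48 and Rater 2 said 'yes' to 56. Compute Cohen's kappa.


P_o = 35/103 = 0.339806
P_e = (48*56 + 55*47) / 10609 = 0.497031
kappa = (P_o - P_e) / (1 - P_e)
kappa = (0.339806 - 0.497031) / (1 - 0.497031)
kappa = -0.3126

-0.3126


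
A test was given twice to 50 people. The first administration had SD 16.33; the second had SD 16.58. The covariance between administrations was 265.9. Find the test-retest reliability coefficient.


r = cov(X,Y) / (SD_X * SD_Y)
r = 265.9 / (16.33 * 16.58)
r = 265.9 / 270.7514
r = 0.9821

0.9821


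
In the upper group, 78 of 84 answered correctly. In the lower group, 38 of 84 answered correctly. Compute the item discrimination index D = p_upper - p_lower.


p_upper = 78/84 = 0.9286
p_lower = 38/84 = 0.4524
D = 0.9286 - 0.4524 = 0.4762

0.4762


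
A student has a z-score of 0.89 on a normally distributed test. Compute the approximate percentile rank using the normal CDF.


CDF(z) = 0.5 * (1 + erf(z/sqrt(2)))
erf(0.6293) = 0.6265
CDF = 0.8133
Percentile rank = 0.8133 * 100 = 81.33

81.33


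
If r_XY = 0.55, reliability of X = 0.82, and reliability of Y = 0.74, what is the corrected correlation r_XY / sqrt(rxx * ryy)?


r_corrected = rxy / sqrt(rxx * ryy)
= 0.55 / sqrt(0.82 * 0.74)
= 0.55 / sqrt(0.6068)
= 0.55 / 0.778974
r_corrected = 0.7061

0.7061


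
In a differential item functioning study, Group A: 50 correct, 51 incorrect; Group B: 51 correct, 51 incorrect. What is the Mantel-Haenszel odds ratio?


Odds_A = 50/51 = 0.9804
Odds_B = 51/51 = 1.0
OR = Odds_A / Odds_B = 0.9804 / 1.0
Exactly, OR = (50 * 51) / (51 * 51) = 2550 / 2601
OR = 0.9804

0.9804


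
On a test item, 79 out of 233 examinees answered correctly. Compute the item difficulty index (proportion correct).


Item difficulty p = number correct / total examinees
p = 79 / 233
p = 0.3391

0.3391


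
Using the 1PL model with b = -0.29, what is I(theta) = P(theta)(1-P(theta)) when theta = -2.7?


P = 1/(1+exp(-(-2.7--0.29))) = 0.0824
I = P*(1-P) = 0.0824 * 0.9176
I = 0.0756

0.0756


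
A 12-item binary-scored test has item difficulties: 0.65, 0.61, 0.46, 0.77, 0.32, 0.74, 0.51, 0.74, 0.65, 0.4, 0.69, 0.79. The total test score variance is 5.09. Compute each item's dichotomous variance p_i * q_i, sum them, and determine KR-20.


For each item, compute p_i * q_i:
  Item 1: 0.65 * 0.35 = 0.2275
  Item 2: 0.61 * 0.39 = 0.2379
  Item 3: 0.46 * 0.54 = 0.2484
  Item 4: 0.77 * 0.23 = 0.1771
  Item 5: 0.32 * 0.68 = 0.2176
  Item 6: 0.74 * 0.26 = 0.1924
  Item 7: 0.51 * 0.49 = 0.2499
  Item 8: 0.74 * 0.26 = 0.1924
  Item 9: 0.65 * 0.35 = 0.2275
  Item 10: 0.4 * 0.6 = 0.24
  Item 11: 0.69 * 0.31 = 0.2139
  Item 12: 0.79 * 0.21 = 0.1659
Sum(p_i * q_i) = 0.2275 + 0.2379 + 0.2484 + 0.1771 + 0.2176 + 0.1924 + 0.2499 + 0.1924 + 0.2275 + 0.24 + 0.2139 + 0.1659 = 2.5905
KR-20 = (k/(k-1)) * (1 - Sum(p_i*q_i) / Var_total)
= (12/11) * (1 - 2.5905/5.09)
= 1.0909 * 0.4911
KR-20 = 0.5357

0.5357


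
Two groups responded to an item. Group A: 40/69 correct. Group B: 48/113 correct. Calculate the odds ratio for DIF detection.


Odds_A = 40/29 = 1.3793
Odds_B = 48/65 = 0.7385
OR = Odds_A / Odds_B = 1.3793 / 0.7385
Exactly, OR = (40 * 65) / (29 * 48) = 2600 / 1392
OR = 1.8678

1.8678


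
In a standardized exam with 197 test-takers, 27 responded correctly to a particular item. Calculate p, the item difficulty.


Item difficulty p = number correct / total examinees
p = 27 / 197
p = 0.1371

0.1371


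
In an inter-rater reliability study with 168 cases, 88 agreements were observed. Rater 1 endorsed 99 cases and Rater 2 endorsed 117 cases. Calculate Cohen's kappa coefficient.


P_o = 88/168 = 0.52381
P_e = (99*117 + 69*51) / 28224 = 0.535077
kappa = (P_o - P_e) / (1 - P_e)
kappa = (0.52381 - 0.535077) / (1 - 0.535077)
kappa = -0.0242

-0.0242


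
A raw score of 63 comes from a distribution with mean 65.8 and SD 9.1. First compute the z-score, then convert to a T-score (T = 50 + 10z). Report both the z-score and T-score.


z = (X - mean) / SD = (63 - 65.8) / 9.1
z = -2.8 / 9.1
z = -0.3077
T-score = T = 50 + 10z
Carry z at full precision (z = -2.8 / 9.1) into the conversion:
T-score = 50 + 10 * (-2.8 / 9.1) = 50 + -28 / 9.1
T-score = 50 + -3.0769
T-score = 46.9231

46.9231


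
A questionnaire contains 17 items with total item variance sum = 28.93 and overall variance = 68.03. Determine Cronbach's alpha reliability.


alpha = (k/(k-1)) * (1 - sum(si^2)/s_total^2)
= (17/16) * (1 - 28.93/68.03)
alpha = 0.6107

0.6107


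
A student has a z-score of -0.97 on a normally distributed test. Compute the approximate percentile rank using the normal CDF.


CDF(z) = 0.5 * (1 + erf(z/sqrt(2)))
erf(-0.6859) = -0.668
CDF = 0.166
Percentile rank = 0.166 * 100 = 16.6

16.6


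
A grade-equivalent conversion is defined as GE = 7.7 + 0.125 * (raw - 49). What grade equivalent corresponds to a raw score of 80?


raw - median = 80 - 49 = 31
slope * diff = 0.125 * 31 = 3.875
GE = 7.7 + 3.875
GE = 11.575

11.575


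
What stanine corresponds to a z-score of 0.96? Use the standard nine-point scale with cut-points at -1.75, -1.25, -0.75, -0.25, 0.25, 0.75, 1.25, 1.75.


Stanine boundaries: [-1.75, -1.25, -0.75, -0.25, 0.25, 0.75, 1.25, 1.75]
z = 0.96
Check each boundary:
  z >= -1.75 -> could be stanine 2
  z >= -1.25 -> could be stanine 3
  z >= -0.75 -> could be stanine 4
  z >= -0.25 -> could be stanine 5
  z >= 0.25 -> could be stanine 6
  z >= 0.75 -> could be stanine 7
  z < 1.25
  z < 1.75
Highest qualifying boundary gives stanine = 7

7


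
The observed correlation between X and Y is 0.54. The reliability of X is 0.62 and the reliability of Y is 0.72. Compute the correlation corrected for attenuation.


r_corrected = rxy / sqrt(rxx * ryy)
= 0.54 / sqrt(0.62 * 0.72)
= 0.54 / sqrt(0.4464)
= 0.54 / 0.668132
r_corrected = 0.8082

0.8082


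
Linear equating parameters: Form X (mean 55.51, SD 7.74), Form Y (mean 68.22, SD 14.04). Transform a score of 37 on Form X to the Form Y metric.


slope = SD_Y / SD_X = 14.04 / 7.74 ~ 1.814
intercept = mean_Y - slope * mean_X = 68.22 - (14.04 / 7.74) * 55.51 ~ -32.4726
Y = slope * X + intercept. To avoid rounding drift from the rounded slope/intercept, evaluate the equivalent form Y = mean_Y + SD_Y * (X - mean_X) / SD_X at full precision:
Y = 68.22 + 14.04 * (37 - 55.51) / 7.74
Y = 68.22 - 14.04 * 18.51 / 7.74
Y = 68.22 - 259.8804 / 7.74
Y = 68.22 - 33.5763
Y = 34.6437

34.6437


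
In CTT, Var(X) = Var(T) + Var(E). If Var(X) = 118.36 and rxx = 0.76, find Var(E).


var_true = rxx * var_obs = 0.76 * 118.36 = 89.9536
var_error = var_obs - var_true
var_error = 118.36 - 89.9536
var_error = 28.4064

28.4064


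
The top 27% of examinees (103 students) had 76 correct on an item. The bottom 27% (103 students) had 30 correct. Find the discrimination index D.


p_upper = 76/103 = 0.7379
p_lower = 30/103 = 0.2913
D = 0.7379 - 0.2913 = 0.4466

0.4466


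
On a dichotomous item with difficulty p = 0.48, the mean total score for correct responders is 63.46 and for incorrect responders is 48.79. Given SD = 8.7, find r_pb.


q = 1 - p = 0.52
rpb = ((M1 - M0) / SD) * sqrt(p * q)
rpb = ((63.46 - 48.79) / 8.7) * sqrt(0.48 * 0.52)
rpb = 0.8424

0.8424


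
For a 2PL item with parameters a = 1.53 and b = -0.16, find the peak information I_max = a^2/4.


For 2PL, max info at theta = b = -0.16
I_max = a^2 / 4 = 1.53^2 / 4
= 2.3409 / 4
I_max = 0.5852

0.5852


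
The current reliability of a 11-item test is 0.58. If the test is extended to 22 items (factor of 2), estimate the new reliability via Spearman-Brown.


r_new = (n * rxx) / (1 + (n-1) * rxx)
r_new = (2 * 0.58) / (1 + 1 * 0.58)
r_new = 1.16 / 1.58
r_new = 0.7342

0.7342


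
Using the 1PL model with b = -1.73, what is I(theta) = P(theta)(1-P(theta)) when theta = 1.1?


P = 1/(1+exp(-(1.1--1.73))) = 0.9443
I = P*(1-P) = 0.9443 * 0.0557
I = 0.0526

0.0526


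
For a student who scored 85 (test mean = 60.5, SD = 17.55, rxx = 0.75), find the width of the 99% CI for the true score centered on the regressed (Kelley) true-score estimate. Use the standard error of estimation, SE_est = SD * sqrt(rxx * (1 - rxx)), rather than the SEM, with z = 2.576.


True score estimate = 0.75*85 + 0.25*60.5 = 78.875
SE_est = SD * sqrt(rxx * (1 - rxx)) = 17.55 * sqrt(0.75 * 0.25) = 17.55 * sqrt(0.1875) = 7.599373
CI = T_est +/- z * SE_est, so width = 2 * z * SE_est = 2 * 2.576 * 7.599373
Width = 39.152

39.152


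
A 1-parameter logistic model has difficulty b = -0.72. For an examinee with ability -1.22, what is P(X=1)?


theta - b = -1.22 - -0.72 = -0.5
exp(-(theta - b)) = exp(0.5) = 1.6487
P = 1 / (1 + 1.6487)
P = 0.3775

0.3775


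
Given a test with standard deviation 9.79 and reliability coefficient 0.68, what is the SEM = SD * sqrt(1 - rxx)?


SEM = SD * sqrt(1 - rxx)
SEM = 9.79 * sqrt(1 - 0.68)
SEM = 9.79 * sqrt(0.32) = 9.79 * 0.565685
SEM = 5.5381

5.5381


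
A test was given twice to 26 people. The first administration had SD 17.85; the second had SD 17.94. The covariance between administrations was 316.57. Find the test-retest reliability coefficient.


r = cov(X,Y) / (SD_X * SD_Y)
r = 316.57 / (17.85 * 17.94)
r = 316.57 / 320.229
r = 0.9886

0.9886


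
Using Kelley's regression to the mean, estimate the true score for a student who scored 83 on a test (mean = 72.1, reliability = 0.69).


T_est = rxx * X + (1 - rxx) * mean
T_est = 0.69 * 83 + 0.31 * 72.1
T_est = 57.27 + 22.351
T_est = 79.621

79.621


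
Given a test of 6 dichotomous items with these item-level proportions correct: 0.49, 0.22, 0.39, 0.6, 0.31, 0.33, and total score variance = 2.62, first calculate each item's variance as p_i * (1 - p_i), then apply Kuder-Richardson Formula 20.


For each item, compute p_i * q_i:
  Item 1: 0.49 * 0.51 = 0.2499
  Item 2: 0.22 * 0.78 = 0.1716
  Item 3: 0.39 * 0.61 = 0.2379
  Item 4: 0.6 * 0.4 = 0.24
  Item 5: 0.31 * 0.69 = 0.2139
  Item 6: 0.33 * 0.67 = 0.2211
Sum(p_i * q_i) = 0.2499 + 0.1716 + 0.2379 + 0.24 + 0.2139 + 0.2211 = 1.3344
KR-20 = (k/(k-1)) * (1 - Sum(p_i*q_i) / Var_total)
= (6/5) * (1 - 1.3344/2.62)
= 1.2 * 0.4907
KR-20 = 0.5888

0.5888


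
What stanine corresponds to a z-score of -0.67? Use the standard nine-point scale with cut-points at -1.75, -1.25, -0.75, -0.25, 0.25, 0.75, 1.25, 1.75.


Stanine boundaries: [-1.75, -1.25, -0.75, -0.25, 0.25, 0.75, 1.25, 1.75]
z = -0.67
Check each boundary:
  z >= -1.75 -> could be stanine 2
  z >= -1.25 -> could be stanine 3
  z >= -0.75 -> could be stanine 4
  z < -0.25
  z < 0.25
  z < 0.75
  z < 1.25
  z < 1.75
Highest qualifying boundary gives stanine = 4

4


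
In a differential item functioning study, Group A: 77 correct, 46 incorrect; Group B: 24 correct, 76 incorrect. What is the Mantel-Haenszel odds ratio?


Odds_A = 77/46 = 1.6739
Odds_B = 24/76 = 0.3158
OR = Odds_A / Odds_B = 1.6739 / 0.3158
Exactly, OR = (77 * 76) / (46 * 24) = 5852 / 1104
OR = 5.3007

5.3007


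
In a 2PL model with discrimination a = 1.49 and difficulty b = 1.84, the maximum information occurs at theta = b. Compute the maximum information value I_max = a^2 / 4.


For 2PL, max info at theta = b = 1.84
I_max = a^2 / 4 = 1.49^2 / 4
= 2.2201 / 4
I_max = 0.555

0.555


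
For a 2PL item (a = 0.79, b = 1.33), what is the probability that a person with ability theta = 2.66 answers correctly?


a*(theta - b) = 0.79 * (2.66 - 1.33) = 1.0507
exp(-1.0507) = 0.3497
P = 1 / (1 + 0.3497)
P = 0.7409

0.7409


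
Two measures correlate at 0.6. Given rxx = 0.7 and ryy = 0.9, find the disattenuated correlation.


r_corrected = rxy / sqrt(rxx * ryy)
= 0.6 / sqrt(0.7 * 0.9)
= 0.6 / sqrt(0.63)
= 0.6 / 0.793725
r_corrected = 0.7559

0.7559


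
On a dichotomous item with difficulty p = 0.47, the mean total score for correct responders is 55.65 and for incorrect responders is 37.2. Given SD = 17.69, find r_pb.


q = 1 - p = 0.53
rpb = ((M1 - M0) / SD) * sqrt(p * q)
rpb = ((55.65 - 37.2) / 17.69) * sqrt(0.47 * 0.53)
rpb = 0.5205

0.5205


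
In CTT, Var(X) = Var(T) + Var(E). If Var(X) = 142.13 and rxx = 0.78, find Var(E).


var_true = rxx * var_obs = 0.78 * 142.13 = 110.8614
var_error = var_obs - var_true
var_error = 142.13 - 110.8614
var_error = 31.2686

31.2686


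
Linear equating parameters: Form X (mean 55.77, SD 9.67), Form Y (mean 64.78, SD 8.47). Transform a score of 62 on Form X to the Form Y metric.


slope = SD_Y / SD_X = 8.47 / 9.67 ~ 0.8759
intercept = mean_Y - slope * mean_X = 64.78 - (8.47 / 9.67) * 55.77 ~ 15.9308
Y = slope * X + intercept. To avoid rounding drift from the rounded slope/intercept, evaluate the equivalent form Y = mean_Y + SD_Y * (X - mean_X) / SD_X at full precision:
Y = 64.78 + 8.47 * (62 - 55.77) / 9.67
Y = 64.78 + 8.47 * 6.23 / 9.67
Y = 64.78 + 52.7681 / 9.67
Y = 64.78 + 5.4569
Y = 70.2369

70.2369


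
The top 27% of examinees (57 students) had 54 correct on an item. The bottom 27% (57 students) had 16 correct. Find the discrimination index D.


p_upper = 54/57 = 0.9474
p_lower = 16/57 = 0.2807
D = 0.9474 - 0.2807 = 0.6667

0.6667


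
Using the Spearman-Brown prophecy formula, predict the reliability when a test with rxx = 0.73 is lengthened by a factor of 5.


r_new = (n * rxx) / (1 + (n-1) * rxx)
r_new = (5 * 0.73) / (1 + 4 * 0.73)
r_new = 3.65 / 3.92
r_new = 0.9311

0.9311


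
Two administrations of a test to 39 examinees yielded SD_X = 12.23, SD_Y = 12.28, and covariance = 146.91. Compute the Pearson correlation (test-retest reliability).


r = cov(X,Y) / (SD_X * SD_Y)
r = 146.91 / (12.23 * 12.28)
r = 146.91 / 150.1844
r = 0.9782

0.9782


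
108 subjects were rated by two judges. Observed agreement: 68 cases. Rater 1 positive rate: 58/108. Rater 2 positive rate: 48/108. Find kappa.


P_o = 68/108 = 0.62963
P_e = (58*48 + 50*60) / 11664 = 0.495885
kappa = (P_o - P_e) / (1 - P_e)
kappa = (0.62963 - 0.495885) / (1 - 0.495885)
kappa = 0.2653

0.2653


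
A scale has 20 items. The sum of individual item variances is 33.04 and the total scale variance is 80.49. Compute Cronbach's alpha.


alpha = (k/(k-1)) * (1 - sum(si^2)/s_total^2)
= (20/19) * (1 - 33.04/80.49)
alpha = 0.6205

0.6205


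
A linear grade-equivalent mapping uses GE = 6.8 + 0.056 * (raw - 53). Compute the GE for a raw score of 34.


raw - median = 34 - 53 = -19
slope * diff = 0.056 * -19 = -1.064
GE = 6.8 + -1.064
GE = 5.736

5.736


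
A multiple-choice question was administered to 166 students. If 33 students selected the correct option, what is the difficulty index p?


Item difficulty p = number correct / total examinees
p = 33 / 166
p = 0.1988

0.1988


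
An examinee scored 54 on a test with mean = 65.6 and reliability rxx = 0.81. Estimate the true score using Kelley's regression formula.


T_est = rxx * X + (1 - rxx) * mean
T_est = 0.81 * 54 + 0.19 * 65.6
T_est = 43.74 + 12.464
T_est = 56.204

56.204


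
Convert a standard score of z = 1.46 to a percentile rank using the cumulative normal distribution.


CDF(z) = 0.5 * (1 + erf(z/sqrt(2)))
erf(1.0324) = 0.8557
CDF = 0.9279
Percentile rank = 0.9279 * 100 = 92.79

92.79


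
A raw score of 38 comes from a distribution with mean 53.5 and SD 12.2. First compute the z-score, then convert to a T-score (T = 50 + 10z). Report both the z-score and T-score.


z = (X - mean) / SD = (38 - 53.5) / 12.2
z = -15.5 / 12.2
z = -1.2705
T-score = T = 50 + 10z
Carry z at full precision (z = -15.5 / 12.2) into the conversion:
T-score = 50 + 10 * (-15.5 / 12.2) = 50 + -155 / 12.2
T-score = 50 + -12.7049
T-score = 37.2951

37.2951


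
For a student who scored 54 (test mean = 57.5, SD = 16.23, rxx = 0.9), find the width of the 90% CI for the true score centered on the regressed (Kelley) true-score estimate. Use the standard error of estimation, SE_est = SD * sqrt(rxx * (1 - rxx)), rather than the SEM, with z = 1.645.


True score estimate = 0.9*54 + 0.1*57.5 = 54.35
SE_est = SD * sqrt(rxx * (1 - rxx)) = 16.23 * sqrt(0.9 * 0.1) = 16.23 * sqrt(0.09) = 4.869
CI = T_est +/- z * SE_est, so width = 2 * z * SE_est = 2 * 1.645 * 4.869
Width = 16.019

16.019


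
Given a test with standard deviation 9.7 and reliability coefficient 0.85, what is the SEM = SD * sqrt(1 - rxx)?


SEM = SD * sqrt(1 - rxx)
SEM = 9.7 * sqrt(1 - 0.85)
SEM = 9.7 * sqrt(0.15) = 9.7 * 0.387298
SEM = 3.7568

3.7568


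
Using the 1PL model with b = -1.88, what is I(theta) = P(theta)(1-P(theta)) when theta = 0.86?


P = 1/(1+exp(-(0.86--1.88))) = 0.9393
I = P*(1-P) = 0.9393 * 0.0607
I = 0.057

0.057


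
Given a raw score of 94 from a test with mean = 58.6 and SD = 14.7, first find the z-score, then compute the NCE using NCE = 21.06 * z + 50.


z = (X - mean) / SD = (94 - 58.6) / 14.7
z = 35.4 / 14.7
z = 2.4082
NCE = NCE = 21.06z + 50
Carry z at full precision (z = 35.4 / 14.7) into the conversion:
NCE = 21.06 * (35.4 / 14.7) + 50 = 745.524 / 14.7 + 50
NCE = 50.7159 + 50
NCE = 100.7159

100.7159


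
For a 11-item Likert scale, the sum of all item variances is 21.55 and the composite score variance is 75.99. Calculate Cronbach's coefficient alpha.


alpha = (k/(k-1)) * (1 - sum(si^2)/s_total^2)
= (11/10) * (1 - 21.55/75.99)
alpha = 0.7881

0.7881


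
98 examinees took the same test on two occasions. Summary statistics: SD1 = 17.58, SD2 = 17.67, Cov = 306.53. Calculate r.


r = cov(X,Y) / (SD_X * SD_Y)
r = 306.53 / (17.58 * 17.67)
r = 306.53 / 310.6386
r = 0.9868

0.9868


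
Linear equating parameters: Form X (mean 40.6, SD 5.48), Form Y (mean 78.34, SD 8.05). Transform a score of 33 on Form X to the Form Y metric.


slope = SD_Y / SD_X = 8.05 / 5.48 ~ 1.469
intercept = mean_Y - slope * mean_X = 78.34 - (8.05 / 5.48) * 40.6 ~ 18.6995
Y = slope * X + intercept. To avoid rounding drift from the rounded slope/intercept, evaluate the equivalent form Y = mean_Y + SD_Y * (X - mean_X) / SD_X at full precision:
Y = 78.34 + 8.05 * (33 - 40.6) / 5.48
Y = 78.34 - 8.05 * 7.6 / 5.48
Y = 78.34 - 61.18 / 5.48
Y = 78.34 - 11.1642
Y = 67.1758

67.1758


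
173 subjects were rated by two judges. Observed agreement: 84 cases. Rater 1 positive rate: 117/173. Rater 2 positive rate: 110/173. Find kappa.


P_o = 84/173 = 0.485549
P_e = (117*110 + 56*63) / 29929 = 0.547897
kappa = (P_o - P_e) / (1 - P_e)
kappa = (0.485549 - 0.547897) / (1 - 0.547897)
kappa = -0.1379

-0.1379


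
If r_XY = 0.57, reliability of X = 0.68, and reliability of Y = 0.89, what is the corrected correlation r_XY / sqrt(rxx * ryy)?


r_corrected = rxy / sqrt(rxx * ryy)
= 0.57 / sqrt(0.68 * 0.89)
= 0.57 / sqrt(0.6052)
= 0.57 / 0.777946
r_corrected = 0.7327

0.7327


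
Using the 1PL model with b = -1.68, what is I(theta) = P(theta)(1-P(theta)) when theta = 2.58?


P = 1/(1+exp(-(2.58--1.68))) = 0.9861
I = P*(1-P) = 0.9861 * 0.0139
I = 0.0137

0.0137


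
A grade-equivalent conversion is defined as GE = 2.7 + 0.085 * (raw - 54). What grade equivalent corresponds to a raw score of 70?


raw - median = 70 - 54 = 16
slope * diff = 0.085 * 16 = 1.36
GE = 2.7 + 1.36
GE = 4.06

4.06


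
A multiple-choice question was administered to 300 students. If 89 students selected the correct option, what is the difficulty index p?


Item difficulty p = number correct / total examinees
p = 89 / 300
p = 0.2967

0.2967


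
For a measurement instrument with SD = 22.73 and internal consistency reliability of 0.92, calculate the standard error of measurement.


SEM = SD * sqrt(1 - rxx)
SEM = 22.73 * sqrt(1 - 0.92)
SEM = 22.73 * sqrt(0.08) = 22.73 * 0.282843
SEM = 6.429

6.429


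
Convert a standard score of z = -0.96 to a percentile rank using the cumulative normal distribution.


CDF(z) = 0.5 * (1 + erf(z/sqrt(2)))
erf(-0.6788) = -0.6629
CDF = 0.1685
Percentile rank = 0.1685 * 100 = 16.85

16.85


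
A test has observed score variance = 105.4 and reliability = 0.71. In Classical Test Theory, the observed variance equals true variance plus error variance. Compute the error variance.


var_true = rxx * var_obs = 0.71 * 105.4 = 74.834
var_error = var_obs - var_true
var_error = 105.4 - 74.834
var_error = 30.566

30.566


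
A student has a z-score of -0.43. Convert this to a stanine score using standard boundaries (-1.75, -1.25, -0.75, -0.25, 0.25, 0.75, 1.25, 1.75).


Stanine boundaries: [-1.75, -1.25, -0.75, -0.25, 0.25, 0.75, 1.25, 1.75]
z = -0.43
Check each boundary:
  z >= -1.75 -> could be stanine 2
  z >= -1.25 -> could be stanine 3
  z >= -0.75 -> could be stanine 4
  z < -0.25
  z < 0.25
  z < 0.75
  z < 1.25
  z < 1.75
Highest qualifying boundary gives stanine = 4

4


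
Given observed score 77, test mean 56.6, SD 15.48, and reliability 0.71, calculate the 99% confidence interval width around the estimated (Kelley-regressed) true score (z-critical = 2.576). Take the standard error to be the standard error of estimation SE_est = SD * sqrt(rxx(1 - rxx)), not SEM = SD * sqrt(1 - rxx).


True score estimate = 0.71*77 + 0.29*56.6 = 71.084
SE_est = SD * sqrt(rxx * (1 - rxx)) = 15.48 * sqrt(0.71 * 0.29) = 15.48 * sqrt(0.2059) = 7.024237
CI = T_est +/- z * SE_est, so width = 2 * z * SE_est = 2 * 2.576 * 7.024237
Width = 36.1889

36.1889


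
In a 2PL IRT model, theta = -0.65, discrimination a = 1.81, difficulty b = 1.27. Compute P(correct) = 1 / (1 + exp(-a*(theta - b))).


a*(theta - b) = 1.81 * (-0.65 - 1.27) = -3.4752
exp(--3.4752) = 32.3043
P = 1 / (1 + 32.3043)
P = 0.03

0.03


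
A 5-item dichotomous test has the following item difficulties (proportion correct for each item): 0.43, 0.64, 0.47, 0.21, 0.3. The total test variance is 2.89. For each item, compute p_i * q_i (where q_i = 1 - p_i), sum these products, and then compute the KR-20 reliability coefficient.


For each item, compute p_i * q_i:
  Item 1: 0.43 * 0.57 = 0.2451
  Item 2: 0.64 * 0.36 = 0.2304
  Item 3: 0.47 * 0.53 = 0.2491
  Item 4: 0.21 * 0.79 = 0.1659
  Item 5: 0.3 * 0.7 = 0.21
Sum(p_i * q_i) = 0.2451 + 0.2304 + 0.2491 + 0.1659 + 0.21 = 1.1005
KR-20 = (k/(k-1)) * (1 - Sum(p_i*q_i) / Var_total)
= (5/4) * (1 - 1.1005/2.89)
= 1.25 * 0.6192
KR-20 = 0.774

0.774


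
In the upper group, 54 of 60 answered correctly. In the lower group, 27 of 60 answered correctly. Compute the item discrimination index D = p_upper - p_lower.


p_upper = 54/60 = 0.9
p_lower = 27/60 = 0.45
D = 0.9 - 0.45 = 0.45

0.45


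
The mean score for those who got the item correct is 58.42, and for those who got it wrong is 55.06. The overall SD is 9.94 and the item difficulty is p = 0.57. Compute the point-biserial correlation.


q = 1 - p = 0.43
rpb = ((M1 - M0) / SD) * sqrt(p * q)
rpb = ((58.42 - 55.06) / 9.94) * sqrt(0.57 * 0.43)
rpb = 0.1673

0.1673


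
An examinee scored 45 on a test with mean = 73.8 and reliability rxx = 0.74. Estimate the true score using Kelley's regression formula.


T_est = rxx * X + (1 - rxx) * mean
T_est = 0.74 * 45 + 0.26 * 73.8
T_est = 33.3 + 19.188
T_est = 52.488

52.488


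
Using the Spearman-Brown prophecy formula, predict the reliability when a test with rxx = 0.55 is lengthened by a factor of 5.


r_new = (n * rxx) / (1 + (n-1) * rxx)
r_new = (5 * 0.55) / (1 + 4 * 0.55)
r_new = 2.75 / 3.2
r_new = 0.8594

0.8594


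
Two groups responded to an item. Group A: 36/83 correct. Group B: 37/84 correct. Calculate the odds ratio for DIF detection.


Odds_A = 36/47 = 0.766
Odds_B = 37/47 = 0.7872
OR = Odds_A / Odds_B = 0.766 / 0.7872
Exactly, OR = (36 * 47) / (47 * 37) = 1692 / 1739
OR = 0.973

0.973


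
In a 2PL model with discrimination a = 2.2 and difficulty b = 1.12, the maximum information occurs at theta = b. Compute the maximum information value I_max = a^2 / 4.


For 2PL, max info at theta = b = 1.12
I_max = a^2 / 4 = 2.2^2 / 4
= 4.84 / 4
I_max = 1.21

1.21


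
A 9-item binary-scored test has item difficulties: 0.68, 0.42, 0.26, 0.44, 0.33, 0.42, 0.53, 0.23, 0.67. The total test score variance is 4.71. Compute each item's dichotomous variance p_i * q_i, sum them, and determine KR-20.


For each item, compute p_i * q_i:
  Item 1: 0.68 * 0.32 = 0.2176
  Item 2: 0.42 * 0.58 = 0.2436
  Item 3: 0.26 * 0.74 = 0.1924
  Item 4: 0.44 * 0.56 = 0.2464
  Item 5: 0.33 * 0.67 = 0.2211
  Item 6: 0.42 * 0.58 = 0.2436
  Item 7: 0.53 * 0.47 = 0.2491
  Item 8: 0.23 * 0.77 = 0.1771
  Item 9: 0.67 * 0.33 = 0.2211
Sum(p_i * q_i) = 0.2176 + 0.2436 + 0.1924 + 0.2464 + 0.2211 + 0.2436 + 0.2491 + 0.1771 + 0.2211 = 2.012
KR-20 = (k/(k-1)) * (1 - Sum(p_i*q_i) / Var_total)
= (9/8) * (1 - 2.012/4.71)
= 1.125 * 0.5728
KR-20 = 0.6444

0.6444


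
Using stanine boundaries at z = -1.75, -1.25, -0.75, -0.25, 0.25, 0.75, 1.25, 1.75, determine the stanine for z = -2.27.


Stanine boundaries: [-1.75, -1.25, -0.75, -0.25, 0.25, 0.75, 1.25, 1.75]
z = -2.27
Check each boundary:
  z < -1.75
  z < -1.25
  z < -0.75
  z < -0.25
  z < 0.25
  z < 0.75
  z < 1.25
  z < 1.75
Highest qualifying boundary gives stanine = 1

1


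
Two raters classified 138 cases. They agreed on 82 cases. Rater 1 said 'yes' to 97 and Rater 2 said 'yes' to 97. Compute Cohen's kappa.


P_o = 82/138 = 0.594203
P_e = (97*97 + 41*41) / 19044 = 0.582336
kappa = (P_o - P_e) / (1 - P_e)
kappa = (0.594203 - 0.582336) / (1 - 0.582336)
kappa = 0.0284

0.0284


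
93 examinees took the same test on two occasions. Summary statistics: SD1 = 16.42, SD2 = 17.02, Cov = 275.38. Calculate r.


r = cov(X,Y) / (SD_X * SD_Y)
r = 275.38 / (16.42 * 17.02)
r = 275.38 / 279.4684
r = 0.9854

0.9854


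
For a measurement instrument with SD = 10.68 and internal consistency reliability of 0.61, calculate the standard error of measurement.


SEM = SD * sqrt(1 - rxx)
SEM = 10.68 * sqrt(1 - 0.61)
SEM = 10.68 * sqrt(0.39) = 10.68 * 0.6245
SEM = 6.6697

6.6697


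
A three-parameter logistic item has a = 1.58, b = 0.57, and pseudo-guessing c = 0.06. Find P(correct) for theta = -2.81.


logit = 1.58*(-2.81 - 0.57) = -5.3404
P* = 1/(1 + exp(--5.3404)) = 0.0048
P = 0.06 + (1 - 0.06) * 0.0048
P = 0.0645

0.0645


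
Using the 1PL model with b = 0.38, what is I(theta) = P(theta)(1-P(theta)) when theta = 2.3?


P = 1/(1+exp(-(2.3-0.38))) = 0.8721
I = P*(1-P) = 0.8721 * 0.1279
I = 0.1115

0.1115


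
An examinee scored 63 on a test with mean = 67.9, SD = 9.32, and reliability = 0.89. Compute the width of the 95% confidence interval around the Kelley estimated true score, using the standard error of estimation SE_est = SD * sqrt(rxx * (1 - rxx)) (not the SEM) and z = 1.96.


True score estimate = 0.89*63 + 0.11*67.9 = 63.539
SE_est = SD * sqrt(rxx * (1 - rxx)) = 9.32 * sqrt(0.89 * 0.11) = 9.32 * sqrt(0.0979) = 2.916133
CI = T_est +/- z * SE_est, so width = 2 * z * SE_est = 2 * 1.96 * 2.916133
Width = 11.4312

11.4312


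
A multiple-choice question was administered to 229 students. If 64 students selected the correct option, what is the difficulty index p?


Item difficulty p = number correct / total examinees
p = 64 / 229
p = 0.2795

0.2795


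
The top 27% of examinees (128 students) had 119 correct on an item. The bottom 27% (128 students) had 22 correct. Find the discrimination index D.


p_upper = 119/128 = 0.9297
p_lower = 22/128 = 0.1719
D = 0.9297 - 0.1719 = 0.7578

0.7578


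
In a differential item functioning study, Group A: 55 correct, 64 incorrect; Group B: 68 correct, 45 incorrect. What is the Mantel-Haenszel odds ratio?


Odds_A = 55/64 = 0.8594
Odds_B = 68/45 = 1.5111
OR = Odds_A / Odds_B = 0.8594 / 1.5111
Exactly, OR = (55 * 45) / (64 * 68) = 2475 / 4352
OR = 0.5687

0.5687


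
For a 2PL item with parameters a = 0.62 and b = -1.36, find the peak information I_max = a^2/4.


For 2PL, max info at theta = b = -1.36
I_max = a^2 / 4 = 0.62^2 / 4
= 0.3844 / 4
I_max = 0.0961

0.0961


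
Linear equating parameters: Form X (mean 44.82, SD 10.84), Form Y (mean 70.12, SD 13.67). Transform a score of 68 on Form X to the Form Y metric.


slope = SD_Y / SD_X = 13.67 / 10.84 ~ 1.2611
intercept = mean_Y - slope * mean_X = 70.12 - (13.67 / 10.84) * 44.82 ~ 13.5988
Y = slope * X + intercept. To avoid rounding drift from the rounded slope/intercept, evaluate the equivalent form Y = mean_Y + SD_Y * (X - mean_X) / SD_X at full precision:
Y = 70.12 + 13.67 * (68 - 44.82) / 10.84
Y = 70.12 + 13.67 * 23.18 / 10.84
Y = 70.12 + 316.8706 / 10.84
Y = 70.12 + 29.2316
Y = 99.3516

99.3516


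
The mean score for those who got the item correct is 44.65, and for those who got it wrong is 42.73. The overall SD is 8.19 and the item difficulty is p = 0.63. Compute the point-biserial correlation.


q = 1 - p = 0.37
rpb = ((M1 - M0) / SD) * sqrt(p * q)
rpb = ((44.65 - 42.73) / 8.19) * sqrt(0.63 * 0.37)
rpb = 0.1132

0.1132


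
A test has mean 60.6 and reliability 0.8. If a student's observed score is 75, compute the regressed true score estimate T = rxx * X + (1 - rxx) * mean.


T_est = rxx * X + (1 - rxx) * mean
T_est = 0.8 * 75 + 0.2 * 60.6
T_est = 60.0 + 12.12
T_est = 72.12

72.12


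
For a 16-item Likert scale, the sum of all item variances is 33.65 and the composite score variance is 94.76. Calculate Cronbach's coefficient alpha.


alpha = (k/(k-1)) * (1 - sum(si^2)/s_total^2)
= (16/15) * (1 - 33.65/94.76)
alpha = 0.6879

0.6879


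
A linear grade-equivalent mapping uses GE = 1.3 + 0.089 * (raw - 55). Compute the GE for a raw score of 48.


raw - median = 48 - 55 = -7
slope * diff = 0.089 * -7 = -0.623
GE = 1.3 + -0.623
GE = 0.677

0.677


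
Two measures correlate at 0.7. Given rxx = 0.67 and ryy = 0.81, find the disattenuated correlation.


r_corrected = rxy / sqrt(rxx * ryy)
= 0.7 / sqrt(0.67 * 0.81)
= 0.7 / sqrt(0.5427)
= 0.7 / 0.736682
r_corrected = 0.9502

0.9502


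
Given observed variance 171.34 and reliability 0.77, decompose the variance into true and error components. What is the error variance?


var_true = rxx * var_obs = 0.77 * 171.34 = 131.9318
var_error = var_obs - var_true
var_error = 171.34 - 131.9318
var_error = 39.4082

39.4082


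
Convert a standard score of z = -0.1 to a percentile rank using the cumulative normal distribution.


CDF(z) = 0.5 * (1 + erf(z/sqrt(2)))
erf(-0.0707) = -0.0797
CDF = 0.4602
Percentile rank = 0.4602 * 100 = 46.02

46.02


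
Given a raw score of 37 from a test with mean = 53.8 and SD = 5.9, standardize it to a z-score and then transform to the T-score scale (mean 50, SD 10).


z = (X - mean) / SD = (37 - 53.8) / 5.9
z = -16.8 / 5.9
z = -2.8475
T-score = T = 50 + 10z
Carry z at full precision (z = -16.8 / 5.9) into the conversion:
T-score = 50 + 10 * (-16.8 / 5.9) = 50 + -168 / 5.9
T-score = 50 + -28.4746
T-score = 21.5254

21.5254


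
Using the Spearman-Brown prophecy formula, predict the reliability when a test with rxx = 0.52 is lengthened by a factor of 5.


r_new = (n * rxx) / (1 + (n-1) * rxx)
r_new = (5 * 0.52) / (1 + 4 * 0.52)
r_new = 2.6 / 3.08
r_new = 0.8442

0.8442


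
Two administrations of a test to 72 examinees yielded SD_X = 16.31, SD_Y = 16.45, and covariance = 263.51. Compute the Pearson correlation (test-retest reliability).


r = cov(X,Y) / (SD_X * SD_Y)
r = 263.51 / (16.31 * 16.45)
r = 263.51 / 268.2995
r = 0.9821

0.9821


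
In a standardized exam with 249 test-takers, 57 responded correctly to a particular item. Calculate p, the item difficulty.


Item difficulty p = number correct / total examinees
p = 57 / 249
p = 0.2289

0.2289


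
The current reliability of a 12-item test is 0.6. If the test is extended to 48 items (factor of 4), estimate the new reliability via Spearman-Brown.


r_new = (n * rxx) / (1 + (n-1) * rxx)
r_new = (4 * 0.6) / (1 + 3 * 0.6)
r_new = 2.4 / 2.8
r_new = 0.8571

0.8571


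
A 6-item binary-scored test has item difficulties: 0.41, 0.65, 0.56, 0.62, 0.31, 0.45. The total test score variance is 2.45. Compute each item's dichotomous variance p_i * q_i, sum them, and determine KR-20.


For each item, compute p_i * q_i:
  Item 1: 0.41 * 0.59 = 0.2419
  Item 2: 0.65 * 0.35 = 0.2275
  Item 3: 0.56 * 0.44 = 0.2464
  Item 4: 0.62 * 0.38 = 0.2356
  Item 5: 0.31 * 0.69 = 0.2139
  Item 6: 0.45 * 0.55 = 0.2475
Sum(p_i * q_i) = 0.2419 + 0.2275 + 0.2464 + 0.2356 + 0.2139 + 0.2475 = 1.4128
KR-20 = (k/(k-1)) * (1 - Sum(p_i*q_i) / Var_total)
= (6/5) * (1 - 1.4128/2.45)
= 1.2 * 0.4233
KR-20 = 0.508

0.508


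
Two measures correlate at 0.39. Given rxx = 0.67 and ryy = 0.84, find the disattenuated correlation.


r_corrected = rxy / sqrt(rxx * ryy)
= 0.39 / sqrt(0.67 * 0.84)
= 0.39 / sqrt(0.5628)
= 0.39 / 0.7502
r_corrected = 0.5199

0.5199


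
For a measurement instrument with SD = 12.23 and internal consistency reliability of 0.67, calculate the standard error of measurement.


SEM = SD * sqrt(1 - rxx)
SEM = 12.23 * sqrt(1 - 0.67)
SEM = 12.23 * sqrt(0.33) = 12.23 * 0.574456
SEM = 7.0256

7.0256


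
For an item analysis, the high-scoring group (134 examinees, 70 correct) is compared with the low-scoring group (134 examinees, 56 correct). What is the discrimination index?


p_upper = 70/134 = 0.5224
p_lower = 56/134 = 0.4179
D = 0.5224 - 0.4179 = 0.1045

0.1045


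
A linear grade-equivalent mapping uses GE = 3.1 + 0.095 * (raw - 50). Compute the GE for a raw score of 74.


raw - median = 74 - 50 = 24
slope * diff = 0.095 * 24 = 2.28
GE = 3.1 + 2.28
GE = 5.38

5.38


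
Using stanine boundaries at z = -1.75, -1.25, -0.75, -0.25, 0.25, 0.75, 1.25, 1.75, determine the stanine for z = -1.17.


Stanine boundaries: [-1.75, -1.25, -0.75, -0.25, 0.25, 0.75, 1.25, 1.75]
z = -1.17
Check each boundary:
  z >= -1.75 -> could be stanine 2
  z >= -1.25 -> could be stanine 3
  z < -0.75
  z < -0.25
  z < 0.25
  z < 0.75
  z < 1.25
  z < 1.75
Highest qualifying boundary gives stanine = 3

3


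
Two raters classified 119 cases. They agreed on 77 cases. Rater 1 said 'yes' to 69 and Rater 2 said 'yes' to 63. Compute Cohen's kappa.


P_o = 77/119 = 0.647059
P_e = (69*63 + 50*56) / 14161 = 0.504696
kappa = (P_o - P_e) / (1 - P_e)
kappa = (0.647059 - 0.504696) / (1 - 0.504696)
kappa = 0.2874

0.2874


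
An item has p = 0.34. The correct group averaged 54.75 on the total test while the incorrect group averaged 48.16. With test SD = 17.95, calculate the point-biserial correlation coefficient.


q = 1 - p = 0.66
rpb = ((M1 - M0) / SD) * sqrt(p * q)
rpb = ((54.75 - 48.16) / 17.95) * sqrt(0.34 * 0.66)
rpb = 0.1739

0.1739


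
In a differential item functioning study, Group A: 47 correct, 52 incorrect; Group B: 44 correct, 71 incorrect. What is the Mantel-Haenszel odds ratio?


Odds_A = 47/52 = 0.9038
Odds_B = 44/71 = 0.6197
OR = Odds_A / Odds_B = 0.9038 / 0.6197
Exactly, OR = (47 * 71) / (52 * 44) = 3337 / 2288
OR = 1.4585

1.4585
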